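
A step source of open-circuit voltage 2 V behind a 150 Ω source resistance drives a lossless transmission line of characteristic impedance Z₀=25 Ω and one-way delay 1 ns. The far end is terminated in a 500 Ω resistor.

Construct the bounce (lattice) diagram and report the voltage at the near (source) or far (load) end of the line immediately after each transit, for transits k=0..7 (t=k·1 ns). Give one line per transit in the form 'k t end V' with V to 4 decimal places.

Γ_L=0.904762, Γ_S=0.714286; launch V₁=2·25/175=0.285714
k=0 src: V=0.2857
k=1 load: inc=0.285714, refl=0.285714·0.904762=0.2585; V=0.000000+0.285714+0.258503=0.5442
k=2 src: inc=0.258503, refl=0.258503·0.714286=0.1846; V=0.285714+0.258503+0.184645=0.7289
k=3 load: inc=0.184645, refl=0.184645·0.904762=0.1671; V=0.544218+0.184645+0.167060=0.8959
k=4 src: inc=0.167060, refl=0.167060·0.714286=0.1193; V=0.728863+0.167060+0.119329=1.0153
k=5 load: inc=0.119329, refl=0.119329·0.904762=0.1080; V=0.895923+0.119329+0.107964=1.1232
k=6 src: inc=0.107964, refl=0.107964·0.714286=0.0771; V=1.015252+0.107964+0.077117=1.2003
k=7 load: inc=0.077117, refl=0.077117·0.904762=0.0698; V=1.123216+0.077117+0.069773=1.2701

0 0 source 0.2857
1 1 load 0.5442
2 2 source 0.7289
3 3 load 0.8959
4 4 source 1.0153
5 5 load 1.1232
6 6 source 1.2003
7 7 load 1.2701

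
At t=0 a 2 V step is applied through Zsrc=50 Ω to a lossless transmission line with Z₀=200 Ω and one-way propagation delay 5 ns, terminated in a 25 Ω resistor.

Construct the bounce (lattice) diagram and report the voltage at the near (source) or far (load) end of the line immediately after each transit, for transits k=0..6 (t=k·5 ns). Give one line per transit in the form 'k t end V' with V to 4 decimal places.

Γ_L=-0.777778, Γ_S=-0.600000; launch V₁=2·200/250=1.600000
k=0 src: V=1.6000
k=1 load: inc=1.600000, refl=1.600000·-0.777778=-1.2444; V=0.000000+1.600000+-1.244444=0.3556
k=2 src: inc=-1.244444, refl=-1.244444·-0.600000=0.7467; V=1.600000+-1.244444+0.746667=1.1022
k=3 load: inc=0.746667, refl=0.746667·-0.777778=-0.5807; V=0.355556+0.746667+-0.580741=0.5215
k=4 src: inc=-0.580741, refl=-0.580741·-0.600000=0.3484; V=1.102222+-0.580741+0.348444=0.8699
k=5 load: inc=0.348444, refl=0.348444·-0.777778=-0.2710; V=0.521481+0.348444+-0.271012=0.5989
k=6 src: inc=-0.271012, refl=-0.271012·-0.600000=0.1626; V=0.869926+-0.271012+0.162607=0.7615

0 0 source 1.6000
1 5 load 0.3556
2 10 source 1.1022
3 15 load 0.5215
4 20 source 0.8699
5 25 load 0.5989
6 30 source 0.7615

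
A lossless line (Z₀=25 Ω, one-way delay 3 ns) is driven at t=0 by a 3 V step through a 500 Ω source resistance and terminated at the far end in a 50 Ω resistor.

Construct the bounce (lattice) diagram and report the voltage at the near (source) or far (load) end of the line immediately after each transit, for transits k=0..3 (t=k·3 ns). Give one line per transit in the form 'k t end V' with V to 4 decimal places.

Γ_L=0.333333, Γ_S=0.904762; launch V₁=3·25/525=0.142857
k=0 src: V=0.1429
k=1 load: inc=0.142857, refl=0.142857·0.333333=0.0476; V=0.000000+0.142857+0.047619=0.1905
k=2 src: inc=0.047619, refl=0.047619·0.904762=0.0431; V=0.142857+0.047619+0.043084=0.2336
k=3 load: inc=0.043084, refl=0.043084·0.333333=0.0144; V=0.190476+0.043084+0.014361=0.2479

0 0 source 0.1429
1 3 load 0.1905
2 6 source 0.2336
3 9 load 0.2479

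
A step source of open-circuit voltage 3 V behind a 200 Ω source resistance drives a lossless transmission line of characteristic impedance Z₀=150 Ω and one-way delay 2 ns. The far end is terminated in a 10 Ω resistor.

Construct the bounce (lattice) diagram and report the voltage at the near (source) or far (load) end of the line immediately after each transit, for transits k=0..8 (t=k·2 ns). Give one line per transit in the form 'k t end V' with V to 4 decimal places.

0 0 source 1.2857
1 2 load 0.1607
2 4 source 0.0000
3 6 load 0.1406
4 8 source 0.1607
5 10 load 0.1431
6 12 source 0.1406
7 14 load 0.1428
8 16 source 0.1431

Γ_L=-0.875000, Γ_S=0.142857; launch V₁=3·150/350=1.285714
k=0 src: V=1.2857
k=1 load: inc=1.285714, refl=1.285714·-0.875000=-1.1250; V=0.000000+1.285714+-1.125000=0.1607
k=2 src: inc=-1.125000, refl=-1.125000·0.142857=-0.1607; V=1.285714+-1.125000+-0.160714=0.0000
k=3 load: inc=-0.160714, refl=-0.160714·-0.875000=0.1406; V=0.160714+-0.160714+0.140625=0.1406
k=4 src: inc=0.140625, refl=0.140625·0.142857=0.0201; V=0.000000+0.140625+0.020089=0.1607
k=5 load: inc=0.020089, refl=0.020089·-0.875000=-0.0176; V=0.140625+0.020089+-0.017578=0.1431
k=6 src: inc=-0.017578, refl=-0.017578·0.142857=-0.0025; V=0.160714+-0.017578+-0.002511=0.1406
k=7 load: inc=-0.002511, refl=-0.002511·-0.875000=0.0022; V=0.143136+-0.002511+0.002197=0.1428
k=8 src: inc=0.002197, refl=0.002197·0.142857=0.0003; V=0.140625+0.002197+0.000314=0.1431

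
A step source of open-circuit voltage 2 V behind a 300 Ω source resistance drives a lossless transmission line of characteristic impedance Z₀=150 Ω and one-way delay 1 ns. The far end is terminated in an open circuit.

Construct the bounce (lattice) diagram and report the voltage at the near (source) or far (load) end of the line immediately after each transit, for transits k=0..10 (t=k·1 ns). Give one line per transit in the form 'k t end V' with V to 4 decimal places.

Γ_L=1.000000, Γ_S=0.333333; launch V₁=2·150/450=0.666667
k=0 src: V=0.6667
k=1 load: inc=0.666667, refl=0.666667·1.000000=0.6667; V=0.000000+0.666667+0.666667=1.3333
k=2 src: inc=0.666667, refl=0.666667·0.333333=0.2222; V=0.666667+0.666667+0.222222=1.5556
k=3 load: inc=0.222222, refl=0.222222·1.000000=0.2222; V=1.333333+0.222222+0.222222=1.7778
k=4 src: inc=0.222222, refl=0.222222·0.333333=0.0741; V=1.555556+0.222222+0.074074=1.8519
k=5 load: inc=0.074074, refl=0.074074·1.000000=0.0741; V=1.777778+0.074074+0.074074=1.9259
k=6 src: inc=0.074074, refl=0.074074·0.333333=0.0247; V=1.851852+0.074074+0.024691=1.9506
k=7 load: inc=0.024691, refl=0.024691·1.000000=0.0247; V=1.925926+0.024691+0.024691=1.9753
k=8 src: inc=0.024691, refl=0.024691·0.333333=0.0082; V=1.950617+0.024691+0.008230=1.9835
k=9 load: inc=0.008230, refl=0.008230·1.000000=0.0082; V=1.975309+0.008230+0.008230=1.9918
k=10 src: inc=0.008230, refl=0.008230·0.333333=0.0027; V=1.983539+0.008230+0.002743=1.9945

0 0 source 0.6667
1 1 load 1.3333
2 2 source 1.5556
3 3 load 1.7778
4 4 source 1.8519
5 5 load 1.9259
6 6 source 1.9506
7 7 load 1.9753
8 8 source 1.9835
9 9 load 1.9918
10 10 source 1.9945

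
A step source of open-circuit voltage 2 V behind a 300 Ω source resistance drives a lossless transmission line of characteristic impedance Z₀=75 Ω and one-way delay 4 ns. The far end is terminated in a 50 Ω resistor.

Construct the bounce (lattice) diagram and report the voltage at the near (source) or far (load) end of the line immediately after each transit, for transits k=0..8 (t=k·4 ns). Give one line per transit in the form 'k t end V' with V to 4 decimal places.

0 0 source 0.4000
1 4 load 0.3200
2 8 source 0.2720
3 12 load 0.2816
4 16 source 0.2874
5 20 load 0.2862
6 24 source 0.2855
7 28 load 0.2857
8 32 source 0.2857

Γ_L=-0.200000, Γ_S=0.600000; launch V₁=2·75/375=0.400000
k=0 src: V=0.4000
k=1 load: inc=0.400000, refl=0.400000·-0.200000=-0.0800; V=0.000000+0.400000+-0.080000=0.3200
k=2 src: inc=-0.080000, refl=-0.080000·0.600000=-0.0480; V=0.400000+-0.080000+-0.048000=0.2720
k=3 load: inc=-0.048000, refl=-0.048000·-0.200000=0.0096; V=0.320000+-0.048000+0.009600=0.2816
k=4 src: inc=0.009600, refl=0.009600·0.600000=0.0058; V=0.272000+0.009600+0.005760=0.2874
k=5 load: inc=0.005760, refl=0.005760·-0.200000=-0.0012; V=0.281600+0.005760+-0.001152=0.2862
k=6 src: inc=-0.001152, refl=-0.001152·0.600000=-0.0007; V=0.287360+-0.001152+-0.000691=0.2855
k=7 load: inc=-0.000691, refl=-0.000691·-0.200000=0.0001; V=0.286208+-0.000691+0.000138=0.2857
k=8 src: inc=0.000138, refl=0.000138·0.600000=0.0001; V=0.285517+0.000138+0.000083=0.2857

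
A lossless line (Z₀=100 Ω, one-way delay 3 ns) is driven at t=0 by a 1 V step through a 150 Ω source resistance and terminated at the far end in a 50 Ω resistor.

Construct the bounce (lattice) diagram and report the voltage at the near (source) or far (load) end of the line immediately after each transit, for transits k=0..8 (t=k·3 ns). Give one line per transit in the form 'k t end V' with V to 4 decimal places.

0 0 source 0.4000
1 3 load 0.2667
2 6 source 0.2400
3 9 load 0.2489
4 12 source 0.2507
5 15 load 0.2501
6 18 source 0.2500
7 21 load 0.2500
8 24 source 0.2500

Γ_L=-0.333333, Γ_S=0.200000; launch V₁=1·100/250=0.400000
k=0 src: V=0.4000
k=1 load: inc=0.400000, refl=0.400000·-0.333333=-0.1333; V=0.000000+0.400000+-0.133333=0.2667
k=2 src: inc=-0.133333, refl=-0.133333·0.200000=-0.0267; V=0.400000+-0.133333+-0.026667=0.2400
k=3 load: inc=-0.026667, refl=-0.026667·-0.333333=0.0089; V=0.266667+-0.026667+0.008889=0.2489
k=4 src: inc=0.008889, refl=0.008889·0.200000=0.0018; V=0.240000+0.008889+0.001778=0.2507
k=5 load: inc=0.001778, refl=0.001778·-0.333333=-0.0006; V=0.248889+0.001778+-0.000593=0.2501
k=6 src: inc=-0.000593, refl=-0.000593·0.200000=-0.0001; V=0.250667+-0.000593+-0.000119=0.2500
k=7 load: inc=-0.000119, refl=-0.000119·-0.333333=0.0000; V=0.250074+-0.000119+0.000040=0.2500
k=8 src: inc=0.000040, refl=0.000040·0.200000=0.0000; V=0.249956+0.000040+0.000008=0.2500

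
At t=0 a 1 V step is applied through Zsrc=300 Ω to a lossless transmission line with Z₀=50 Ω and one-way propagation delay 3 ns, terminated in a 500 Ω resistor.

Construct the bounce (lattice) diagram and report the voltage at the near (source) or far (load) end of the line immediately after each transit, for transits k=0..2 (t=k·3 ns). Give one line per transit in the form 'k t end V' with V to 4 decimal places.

Γ_L=0.818182, Γ_S=0.714286; launch V₁=1·50/350=0.142857
k=0 src: V=0.1429
k=1 load: inc=0.142857, refl=0.142857·0.818182=0.1169; V=0.000000+0.142857+0.116883=0.2597
k=2 src: inc=0.116883, refl=0.116883·0.714286=0.0835; V=0.142857+0.116883+0.083488=0.3432

0 0 source 0.1429
1 3 load 0.2597
2 6 source 0.3432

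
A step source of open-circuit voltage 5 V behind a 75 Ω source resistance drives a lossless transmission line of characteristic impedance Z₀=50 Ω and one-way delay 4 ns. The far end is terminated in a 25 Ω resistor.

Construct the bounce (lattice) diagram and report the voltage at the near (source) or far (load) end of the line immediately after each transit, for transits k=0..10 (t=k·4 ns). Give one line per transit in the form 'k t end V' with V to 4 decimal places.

Γ_L=-0.333333, Γ_S=0.200000; launch V₁=5·50/125=2.000000
k=0 src: V=2.0000
k=1 load: inc=2.000000, refl=2.000000·-0.333333=-0.6667; V=0.000000+2.000000+-0.666667=1.3333
k=2 src: inc=-0.666667, refl=-0.666667·0.200000=-0.1333; V=2.000000+-0.666667+-0.133333=1.2000
k=3 load: inc=-0.133333, refl=-0.133333·-0.333333=0.0444; V=1.333333+-0.133333+0.044444=1.2444
k=4 src: inc=0.044444, refl=0.044444·0.200000=0.0089; V=1.200000+0.044444+0.008889=1.2533
k=5 load: inc=0.008889, refl=0.008889·-0.333333=-0.0030; V=1.244444+0.008889+-0.002963=1.2504
k=6 src: inc=-0.002963, refl=-0.002963·0.200000=-0.0006; V=1.253333+-0.002963+-0.000593=1.2498
k=7 load: inc=-0.000593, refl=-0.000593·-0.333333=0.0002; V=1.250370+-0.000593+0.000198=1.2500
k=8 src: inc=0.000198, refl=0.000198·0.200000=0.0000; V=1.249778+0.000198+0.000040=1.2500
k=9 load: inc=0.000040, refl=0.000040·-0.333333=-0.0000; V=1.249975+0.000040+-0.000013=1.2500
k=10 src: inc=-0.000013, refl=-0.000013·0.200000=-0.0000; V=1.250015+-0.000013+-0.000003=1.2500

0 0 source 2.0000
1 4 load 1.3333
2 8 source 1.2000
3 12 load 1.2444
4 16 source 1.2533
5 20 load 1.2504
6 24 source 1.2498
7 28 load 1.2500
8 32 source 1.2500
9 36 load 1.2500
10 40 source 1.2500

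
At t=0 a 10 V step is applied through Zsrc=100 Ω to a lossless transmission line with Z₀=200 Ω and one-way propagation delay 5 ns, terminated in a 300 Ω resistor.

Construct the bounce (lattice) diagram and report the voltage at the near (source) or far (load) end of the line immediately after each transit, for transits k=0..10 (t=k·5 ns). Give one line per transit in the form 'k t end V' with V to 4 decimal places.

Γ_L=0.200000, Γ_S=-0.333333; launch V₁=10·200/300=6.666667
k=0 src: V=6.6667
k=1 load: inc=6.666667, refl=6.666667·0.200000=1.3333; V=0.000000+6.666667+1.333333=8.0000
k=2 src: inc=1.333333, refl=1.333333·-0.333333=-0.4444; V=6.666667+1.333333+-0.444444=7.5556
k=3 load: inc=-0.444444, refl=-0.444444·0.200000=-0.0889; V=8.000000+-0.444444+-0.088889=7.4667
k=4 src: inc=-0.088889, refl=-0.088889·-0.333333=0.0296; V=7.555556+-0.088889+0.029630=7.4963
k=5 load: inc=0.029630, refl=0.029630·0.200000=0.0059; V=7.466667+0.029630+0.005926=7.5022
k=6 src: inc=0.005926, refl=0.005926·-0.333333=-0.0020; V=7.496296+0.005926+-0.001975=7.5002
k=7 load: inc=-0.001975, refl=-0.001975·0.200000=-0.0004; V=7.502222+-0.001975+-0.000395=7.4999
k=8 src: inc=-0.000395, refl=-0.000395·-0.333333=0.0001; V=7.500247+-0.000395+0.000132=7.5000
k=9 load: inc=0.000132, refl=0.000132·0.200000=0.0000; V=7.499852+0.000132+0.000026=7.5000
k=10 src: inc=0.000026, refl=0.000026·-0.333333=-0.0000; V=7.499984+0.000026+-0.000009=7.5000

0 0 source 6.6667
1 5 load 8.0000
2 10 source 7.5556
3 15 load 7.4667
4 20 source 7.4963
5 25 load 7.5022
6 30 source 7.5002
7 35 load 7.4999
8 40 source 7.5000
9 45 load 7.5000
10 50 source 7.5000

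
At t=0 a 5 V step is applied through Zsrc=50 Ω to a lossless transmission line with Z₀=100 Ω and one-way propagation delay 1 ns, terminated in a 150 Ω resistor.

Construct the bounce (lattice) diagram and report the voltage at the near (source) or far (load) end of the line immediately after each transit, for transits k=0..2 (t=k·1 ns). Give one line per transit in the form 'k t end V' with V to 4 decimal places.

Γ_L=0.200000, Γ_S=-0.333333; launch V₁=5·100/150=3.333333
k=0 src: V=3.3333
k=1 load: inc=3.333333, refl=3.333333·0.200000=0.6667; V=0.000000+3.333333+0.666667=4.0000
k=2 src: inc=0.666667, refl=0.666667·-0.333333=-0.2222; V=3.333333+0.666667+-0.222222=3.7778

0 0 source 3.3333
1 1 load 4.0000
2 2 source 3.7778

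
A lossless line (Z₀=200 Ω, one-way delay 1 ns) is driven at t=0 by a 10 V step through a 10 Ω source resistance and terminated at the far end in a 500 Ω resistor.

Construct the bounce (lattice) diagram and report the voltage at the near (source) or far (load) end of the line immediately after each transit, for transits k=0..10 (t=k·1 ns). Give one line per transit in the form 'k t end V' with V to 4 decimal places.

0 0 source 9.5238
1 1 load 13.6054
2 2 source 9.9125
3 3 load 8.3299
4 4 source 9.7618
5 5 load 10.3755
6 6 source 9.8203
7 7 load 9.5823
8 8 source 9.7976
9 9 load 9.8899
10 10 source 9.8064

Γ_L=0.428571, Γ_S=-0.904762; launch V₁=10·200/210=9.523810
k=0 src: V=9.5238
k=1 load: inc=9.523810, refl=9.523810·0.428571=4.0816; V=0.000000+9.523810+4.081633=13.6054
k=2 src: inc=4.081633, refl=4.081633·-0.904762=-3.6929; V=9.523810+4.081633+-3.692906=9.9125
k=3 load: inc=-3.692906, refl=-3.692906·0.428571=-1.5827; V=13.605442+-3.692906+-1.582674=8.3299
k=4 src: inc=-1.582674, refl=-1.582674·-0.904762=1.4319; V=9.912536+-1.582674+1.431943=9.7618
k=5 load: inc=1.431943, refl=1.431943·0.428571=0.6137; V=8.329863+1.431943+0.613690=10.3755
k=6 src: inc=0.613690, refl=0.613690·-0.904762=-0.5552; V=9.761806+0.613690+-0.555243=9.8203
k=7 load: inc=-0.555243, refl=-0.555243·0.428571=-0.2380; V=10.375495+-0.555243+-0.237961=9.5823
k=8 src: inc=-0.237961, refl=-0.237961·-0.904762=0.2153; V=9.820252+-0.237961+0.215298=9.7976
k=9 load: inc=0.215298, refl=0.215298·0.428571=0.0923; V=9.582291+0.215298+0.092271=9.8899
k=10 src: inc=0.092271, refl=0.092271·-0.904762=-0.0835; V=9.797589+0.092271+-0.083483=9.8064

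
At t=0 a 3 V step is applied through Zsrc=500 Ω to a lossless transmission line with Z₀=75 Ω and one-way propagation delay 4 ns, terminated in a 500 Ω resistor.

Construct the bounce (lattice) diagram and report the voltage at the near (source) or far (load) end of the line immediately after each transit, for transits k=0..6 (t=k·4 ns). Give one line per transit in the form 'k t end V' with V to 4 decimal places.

Γ_L=0.739130, Γ_S=0.739130; launch V₁=3·75/575=0.391304
k=0 src: V=0.3913
k=1 load: inc=0.391304, refl=0.391304·0.739130=0.2892; V=0.000000+0.391304+0.289225=0.6805
k=2 src: inc=0.289225, refl=0.289225·0.739130=0.2138; V=0.391304+0.289225+0.213775=0.8943
k=3 load: inc=0.213775, refl=0.213775·0.739130=0.1580; V=0.680529+0.213775+0.158008=1.0523
k=4 src: inc=0.158008, refl=0.158008·0.739130=0.1168; V=0.894304+0.158008+0.116788=1.1691
k=5 load: inc=0.116788, refl=0.116788·0.739130=0.0863; V=1.052312+0.116788+0.086322=1.2554
k=6 src: inc=0.086322, refl=0.086322·0.739130=0.0638; V=1.169100+0.086322+0.063803=1.3192

0 0 source 0.3913
1 4 load 0.6805
2 8 source 0.8943
3 12 load 1.0523
4 16 source 1.1691
5 20 load 1.2554
6 24 source 1.3192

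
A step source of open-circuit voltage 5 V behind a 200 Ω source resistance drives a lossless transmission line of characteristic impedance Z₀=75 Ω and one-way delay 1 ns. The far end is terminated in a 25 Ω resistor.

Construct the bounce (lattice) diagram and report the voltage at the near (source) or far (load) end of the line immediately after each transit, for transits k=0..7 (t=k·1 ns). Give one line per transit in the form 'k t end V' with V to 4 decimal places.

0 0 source 1.3636
1 1 load 0.6818
2 2 source 0.3719
3 3 load 0.5269
4 4 source 0.5973
5 5 load 0.5621
6 6 source 0.5461
7 7 load 0.5541

Γ_L=-0.500000, Γ_S=0.454545; launch V₁=5·75/275=1.363636
k=0 src: V=1.3636
k=1 load: inc=1.363636, refl=1.363636·-0.500000=-0.6818; V=0.000000+1.363636+-0.681818=0.6818
k=2 src: inc=-0.681818, refl=-0.681818·0.454545=-0.3099; V=1.363636+-0.681818+-0.309917=0.3719
k=3 load: inc=-0.309917, refl=-0.309917·-0.500000=0.1550; V=0.681818+-0.309917+0.154959=0.5269
k=4 src: inc=0.154959, refl=0.154959·0.454545=0.0704; V=0.371901+0.154959+0.070436=0.5973
k=5 load: inc=0.070436, refl=0.070436·-0.500000=-0.0352; V=0.526860+0.070436+-0.035218=0.5621
k=6 src: inc=-0.035218, refl=-0.035218·0.454545=-0.0160; V=0.597295+-0.035218+-0.016008=0.5461
k=7 load: inc=-0.016008, refl=-0.016008·-0.500000=0.0080; V=0.562077+-0.016008+0.008004=0.5541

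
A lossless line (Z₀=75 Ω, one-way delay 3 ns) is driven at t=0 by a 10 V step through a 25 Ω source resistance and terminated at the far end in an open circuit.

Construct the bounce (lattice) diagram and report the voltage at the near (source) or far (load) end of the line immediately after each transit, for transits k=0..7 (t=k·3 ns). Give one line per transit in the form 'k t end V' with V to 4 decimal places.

0 0 source 7.5000
1 3 load 15.0000
2 6 source 11.2500
3 9 load 7.5000
4 12 source 9.3750
5 15 load 11.2500
6 18 source 10.3125
7 21 load 9.3750

Γ_L=1.000000, Γ_S=-0.500000; launch V₁=10·75/100=7.500000
k=0 src: V=7.5000
k=1 load: inc=7.500000, refl=7.500000·1.000000=7.5000; V=0.000000+7.500000+7.500000=15.0000
k=2 src: inc=7.500000, refl=7.500000·-0.500000=-3.7500; V=7.500000+7.500000+-3.750000=11.2500
k=3 load: inc=-3.750000, refl=-3.750000·1.000000=-3.7500; V=15.000000+-3.750000+-3.750000=7.5000
k=4 src: inc=-3.750000, refl=-3.750000·-0.500000=1.8750; V=11.250000+-3.750000+1.875000=9.3750
k=5 load: inc=1.875000, refl=1.875000·1.000000=1.8750; V=7.500000+1.875000+1.875000=11.2500
k=6 src: inc=1.875000, refl=1.875000·-0.500000=-0.9375; V=9.375000+1.875000+-0.937500=10.3125
k=7 load: inc=-0.937500, refl=-0.937500·1.000000=-0.9375; V=11.250000+-0.937500+-0.937500=9.3750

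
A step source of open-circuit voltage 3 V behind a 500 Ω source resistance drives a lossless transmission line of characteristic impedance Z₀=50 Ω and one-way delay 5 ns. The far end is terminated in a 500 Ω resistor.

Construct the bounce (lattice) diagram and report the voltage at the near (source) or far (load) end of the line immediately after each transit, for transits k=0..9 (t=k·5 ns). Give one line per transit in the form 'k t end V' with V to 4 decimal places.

0 0 source 0.2727
1 5 load 0.4959
2 10 source 0.6784
3 15 load 0.8278
4 20 source 0.9500
5 25 load 1.0500
6 30 source 1.1318
7 35 load 1.1988
8 40 source 1.2535
9 45 load 1.2984

Γ_L=0.818182, Γ_S=0.818182; launch V₁=3·50/550=0.272727
k=0 src: V=0.2727
k=1 load: inc=0.272727, refl=0.272727·0.818182=0.2231; V=0.000000+0.272727+0.223140=0.4959
k=2 src: inc=0.223140, refl=0.223140·0.818182=0.1826; V=0.272727+0.223140+0.182569=0.6784
k=3 load: inc=0.182569, refl=0.182569·0.818182=0.1494; V=0.495868+0.182569+0.149375=0.8278
k=4 src: inc=0.149375, refl=0.149375·0.818182=0.1222; V=0.678437+0.149375+0.122216=0.9500
k=5 load: inc=0.122216, refl=0.122216·0.818182=0.1000; V=0.827812+0.122216+0.099995=1.0500
k=6 src: inc=0.099995, refl=0.099995·0.818182=0.0818; V=0.950028+0.099995+0.081814=1.1318
k=7 load: inc=0.081814, refl=0.081814·0.818182=0.0669; V=1.050023+0.081814+0.066939=1.1988
k=8 src: inc=0.066939, refl=0.066939·0.818182=0.0548; V=1.131837+0.066939+0.054768=1.2535
k=9 load: inc=0.054768, refl=0.054768·0.818182=0.0448; V=1.198776+0.054768+0.044810=1.2984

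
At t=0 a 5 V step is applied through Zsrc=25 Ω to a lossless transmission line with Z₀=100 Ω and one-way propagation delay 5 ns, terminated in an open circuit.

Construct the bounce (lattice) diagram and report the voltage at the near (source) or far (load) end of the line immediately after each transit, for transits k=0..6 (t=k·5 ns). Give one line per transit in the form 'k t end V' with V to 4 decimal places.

0 0 source 4.0000
1 5 load 8.0000
2 10 source 5.6000
3 15 load 3.2000
4 20 source 4.6400
5 25 load 6.0800
6 30 source 5.2160

Γ_L=1.000000, Γ_S=-0.600000; launch V₁=5·100/125=4.000000
k=0 src: V=4.0000
k=1 load: inc=4.000000, refl=4.000000·1.000000=4.0000; V=0.000000+4.000000+4.000000=8.0000
k=2 src: inc=4.000000, refl=4.000000·-0.600000=-2.4000; V=4.000000+4.000000+-2.400000=5.6000
k=3 load: inc=-2.400000, refl=-2.400000·1.000000=-2.4000; V=8.000000+-2.400000+-2.400000=3.2000
k=4 src: inc=-2.400000, refl=-2.400000·-0.600000=1.4400; V=5.600000+-2.400000+1.440000=4.6400
k=5 load: inc=1.440000, refl=1.440000·1.000000=1.4400; V=3.200000+1.440000+1.440000=6.0800
k=6 src: inc=1.440000, refl=1.440000·-0.600000=-0.8640; V=4.640000+1.440000+-0.864000=5.2160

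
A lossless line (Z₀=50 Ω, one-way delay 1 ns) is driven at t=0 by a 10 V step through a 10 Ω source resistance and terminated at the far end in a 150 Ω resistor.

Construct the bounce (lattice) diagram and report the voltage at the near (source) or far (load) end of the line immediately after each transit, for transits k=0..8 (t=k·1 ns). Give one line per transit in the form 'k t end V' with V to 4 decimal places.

Γ_L=0.500000, Γ_S=-0.666667; launch V₁=10·50/60=8.333333
k=0 src: V=8.3333
k=1 load: inc=8.333333, refl=8.333333·0.500000=4.1667; V=0.000000+8.333333+4.166667=12.5000
k=2 src: inc=4.166667, refl=4.166667·-0.666667=-2.7778; V=8.333333+4.166667+-2.777778=9.7222
k=3 load: inc=-2.777778, refl=-2.777778·0.500000=-1.3889; V=12.500000+-2.777778+-1.388889=8.3333
k=4 src: inc=-1.388889, refl=-1.388889·-0.666667=0.9259; V=9.722222+-1.388889+0.925926=9.2593
k=5 load: inc=0.925926, refl=0.925926·0.500000=0.4630; V=8.333333+0.925926+0.462963=9.7222
k=6 src: inc=0.462963, refl=0.462963·-0.666667=-0.3086; V=9.259259+0.462963+-0.308642=9.4136
k=7 load: inc=-0.308642, refl=-0.308642·0.500000=-0.1543; V=9.722222+-0.308642+-0.154321=9.2593
k=8 src: inc=-0.154321, refl=-0.154321·-0.666667=0.1029; V=9.413580+-0.154321+0.102881=9.3621

0 0 source 8.3333
1 1 load 12.5000
2 2 source 9.7222
3 3 load 8.3333
4 4 source 9.2593
5 5 load 9.7222
6 6 source 9.4136
7 7 load 9.2593
8 8 source 9.3621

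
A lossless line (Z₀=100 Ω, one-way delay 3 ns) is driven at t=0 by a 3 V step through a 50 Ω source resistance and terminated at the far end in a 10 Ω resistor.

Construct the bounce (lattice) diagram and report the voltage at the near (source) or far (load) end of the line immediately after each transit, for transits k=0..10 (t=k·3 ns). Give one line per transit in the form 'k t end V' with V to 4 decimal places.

Γ_L=-0.818182, Γ_S=-0.333333; launch V₁=3·100/150=2.000000
k=0 src: V=2.0000
k=1 load: inc=2.000000, refl=2.000000·-0.818182=-1.6364; V=0.000000+2.000000+-1.636364=0.3636
k=2 src: inc=-1.636364, refl=-1.636364·-0.333333=0.5455; V=2.000000+-1.636364+0.545455=0.9091
k=3 load: inc=0.545455, refl=0.545455·-0.818182=-0.4463; V=0.363636+0.545455+-0.446281=0.4628
k=4 src: inc=-0.446281, refl=-0.446281·-0.333333=0.1488; V=0.909091+-0.446281+0.148760=0.6116
k=5 load: inc=0.148760, refl=0.148760·-0.818182=-0.1217; V=0.462810+0.148760+-0.121713=0.4899
k=6 src: inc=-0.121713, refl=-0.121713·-0.333333=0.0406; V=0.611570+-0.121713+0.040571=0.5304
k=7 load: inc=0.040571, refl=0.040571·-0.818182=-0.0332; V=0.489857+0.040571+-0.033194=0.4972
k=8 src: inc=-0.033194, refl=-0.033194·-0.333333=0.0111; V=0.530428+-0.033194+0.011065=0.5083
k=9 load: inc=0.011065, refl=0.011065·-0.818182=-0.0091; V=0.497234+0.011065+-0.009053=0.4992
k=10 src: inc=-0.009053, refl=-0.009053·-0.333333=0.0030; V=0.508299+-0.009053+0.003018=0.5023

0 0 source 2.0000
1 3 load 0.3636
2 6 source 0.9091
3 9 load 0.4628
4 12 source 0.6116
5 15 load 0.4899
6 18 source 0.5304
7 21 load 0.4972
8 24 source 0.5083
9 27 load 0.4992
10 30 source 0.5023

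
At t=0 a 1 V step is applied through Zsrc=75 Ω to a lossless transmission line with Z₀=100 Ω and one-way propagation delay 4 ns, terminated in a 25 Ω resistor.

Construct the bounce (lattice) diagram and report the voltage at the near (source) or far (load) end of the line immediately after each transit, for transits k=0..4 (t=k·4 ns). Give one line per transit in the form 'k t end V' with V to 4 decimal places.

0 0 source 0.5714
1 4 load 0.2286
2 8 source 0.2776
3 12 load 0.2482
4 16 source 0.2524

Γ_L=-0.600000, Γ_S=-0.142857; launch V₁=1·100/175=0.571429
k=0 src: V=0.5714
k=1 load: inc=0.571429, refl=0.571429·-0.600000=-0.3429; V=0.000000+0.571429+-0.342857=0.2286
k=2 src: inc=-0.342857, refl=-0.342857·-0.142857=0.0490; V=0.571429+-0.342857+0.048980=0.2776
k=3 load: inc=0.048980, refl=0.048980·-0.600000=-0.0294; V=0.228571+0.048980+-0.029388=0.2482
k=4 src: inc=-0.029388, refl=-0.029388·-0.142857=0.0042; V=0.277551+-0.029388+0.004198=0.2524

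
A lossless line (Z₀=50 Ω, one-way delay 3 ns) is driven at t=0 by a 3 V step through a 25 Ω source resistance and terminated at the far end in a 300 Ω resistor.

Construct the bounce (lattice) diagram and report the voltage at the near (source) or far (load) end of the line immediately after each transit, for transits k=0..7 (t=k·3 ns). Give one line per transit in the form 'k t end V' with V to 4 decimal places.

Γ_L=0.714286, Γ_S=-0.333333; launch V₁=3·50/75=2.000000
k=0 src: V=2.0000
k=1 load: inc=2.000000, refl=2.000000·0.714286=1.4286; V=0.000000+2.000000+1.428571=3.4286
k=2 src: inc=1.428571, refl=1.428571·-0.333333=-0.4762; V=2.000000+1.428571+-0.476190=2.9524
k=3 load: inc=-0.476190, refl=-0.476190·0.714286=-0.3401; V=3.428571+-0.476190+-0.340136=2.6122
k=4 src: inc=-0.340136, refl=-0.340136·-0.333333=0.1134; V=2.952381+-0.340136+0.113379=2.7256
k=5 load: inc=0.113379, refl=0.113379·0.714286=0.0810; V=2.612245+0.113379+0.080985=2.8066
k=6 src: inc=0.080985, refl=0.080985·-0.333333=-0.0270; V=2.725624+0.080985+-0.026995=2.7796
k=7 load: inc=-0.026995, refl=-0.026995·0.714286=-0.0193; V=2.806608+-0.026995+-0.019282=2.7603

0 0 source 2.0000
1 3 load 3.4286
2 6 source 2.9524
3 9 load 2.6122
4 12 source 2.7256
5 15 load 2.8066
6 18 source 2.7796
7 21 load 2.7603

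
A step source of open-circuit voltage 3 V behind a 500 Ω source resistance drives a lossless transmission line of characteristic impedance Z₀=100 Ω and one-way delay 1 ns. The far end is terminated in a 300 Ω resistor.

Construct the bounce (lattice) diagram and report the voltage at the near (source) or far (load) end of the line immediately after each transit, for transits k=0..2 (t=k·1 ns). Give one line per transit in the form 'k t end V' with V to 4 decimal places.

Γ_L=0.500000, Γ_S=0.666667; launch V₁=3·100/600=0.500000
k=0 src: V=0.5000
k=1 load: inc=0.500000, refl=0.500000·0.500000=0.2500; V=0.000000+0.500000+0.250000=0.7500
k=2 src: inc=0.250000, refl=0.250000·0.666667=0.1667; V=0.500000+0.250000+0.166667=0.9167

0 0 source 0.5000
1 1 load 0.7500
2 2 source 0.9167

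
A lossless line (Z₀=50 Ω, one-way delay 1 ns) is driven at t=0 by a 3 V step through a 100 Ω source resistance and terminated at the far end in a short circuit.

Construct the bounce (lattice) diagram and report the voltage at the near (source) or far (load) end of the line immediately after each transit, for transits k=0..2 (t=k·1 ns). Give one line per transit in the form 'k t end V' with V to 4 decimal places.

Γ_L=-1.000000, Γ_S=0.333333; launch V₁=3·50/150=1.000000
k=0 src: V=1.0000
k=1 load: inc=1.000000, refl=1.000000·-1.000000=-1.0000; V=0.000000+1.000000+-1.000000=0.0000
k=2 src: inc=-1.000000, refl=-1.000000·0.333333=-0.3333; V=1.000000+-1.000000+-0.333333=-0.3333

0 0 source 1.0000
1 1 load 0.0000
2 2 source -0.3333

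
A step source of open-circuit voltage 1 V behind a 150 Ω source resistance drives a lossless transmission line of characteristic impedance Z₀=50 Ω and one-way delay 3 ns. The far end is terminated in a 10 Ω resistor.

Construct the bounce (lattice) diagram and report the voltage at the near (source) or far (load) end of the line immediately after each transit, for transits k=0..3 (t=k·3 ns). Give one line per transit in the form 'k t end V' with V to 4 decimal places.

0 0 source 0.2500
1 3 load 0.0833
2 6 source 0.0000
3 9 load 0.0556

Γ_L=-0.666667, Γ_S=0.500000; launch V₁=1·50/200=0.250000
k=0 src: V=0.2500
k=1 load: inc=0.250000, refl=0.250000·-0.666667=-0.1667; V=0.000000+0.250000+-0.166667=0.0833
k=2 src: inc=-0.166667, refl=-0.166667·0.500000=-0.0833; V=0.250000+-0.166667+-0.083333=0.0000
k=3 load: inc=-0.083333, refl=-0.083333·-0.666667=0.0556; V=0.083333+-0.083333+0.055556=0.0556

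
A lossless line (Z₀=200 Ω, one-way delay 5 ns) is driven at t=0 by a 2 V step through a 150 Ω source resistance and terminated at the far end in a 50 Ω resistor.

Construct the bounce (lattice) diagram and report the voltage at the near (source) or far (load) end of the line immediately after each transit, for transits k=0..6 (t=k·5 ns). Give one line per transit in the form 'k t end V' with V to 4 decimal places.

Γ_L=-0.600000, Γ_S=-0.142857; launch V₁=2·200/350=1.142857
k=0 src: V=1.1429
k=1 load: inc=1.142857, refl=1.142857·-0.600000=-0.6857; V=0.000000+1.142857+-0.685714=0.4571
k=2 src: inc=-0.685714, refl=-0.685714·-0.142857=0.0980; V=1.142857+-0.685714+0.097959=0.5551
k=3 load: inc=0.097959, refl=0.097959·-0.600000=-0.0588; V=0.457143+0.097959+-0.058776=0.4963
k=4 src: inc=-0.058776, refl=-0.058776·-0.142857=0.0084; V=0.555102+-0.058776+0.008397=0.5047
k=5 load: inc=0.008397, refl=0.008397·-0.600000=-0.0050; V=0.496327+0.008397+-0.005038=0.4997
k=6 src: inc=-0.005038, refl=-0.005038·-0.142857=0.0007; V=0.504723+-0.005038+0.000720=0.5004

0 0 source 1.1429
1 5 load 0.4571
2 10 source 0.5551
3 15 load 0.4963
4 20 source 0.5047
5 25 load 0.4997
6 30 source 0.5004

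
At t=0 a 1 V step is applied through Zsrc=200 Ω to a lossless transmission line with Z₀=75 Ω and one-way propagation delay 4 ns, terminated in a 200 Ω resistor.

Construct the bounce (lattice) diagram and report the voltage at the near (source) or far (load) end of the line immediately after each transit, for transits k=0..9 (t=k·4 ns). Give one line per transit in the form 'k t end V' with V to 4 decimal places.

0 0 source 0.2727
1 4 load 0.3967
2 8 source 0.4530
3 12 load 0.4787
4 16 source 0.4903
5 20 load 0.4956
6 24 source 0.4980
7 28 load 0.4991
8 32 source 0.4996
9 36 load 0.4998

Γ_L=0.454545, Γ_S=0.454545; launch V₁=1·75/275=0.272727
k=0 src: V=0.2727
k=1 load: inc=0.272727, refl=0.272727·0.454545=0.1240; V=0.000000+0.272727+0.123967=0.3967
k=2 src: inc=0.123967, refl=0.123967·0.454545=0.0563; V=0.272727+0.123967+0.056349=0.4530
k=3 load: inc=0.056349, refl=0.056349·0.454545=0.0256; V=0.396694+0.056349+0.025613=0.4787
k=4 src: inc=0.025613, refl=0.025613·0.454545=0.0116; V=0.453043+0.025613+0.011642=0.4903
k=5 load: inc=0.011642, refl=0.011642·0.454545=0.0053; V=0.478656+0.011642+0.005292=0.4956
k=6 src: inc=0.005292, refl=0.005292·0.454545=0.0024; V=0.490298+0.005292+0.002405=0.4980
k=7 load: inc=0.002405, refl=0.002405·0.454545=0.0011; V=0.495590+0.002405+0.001093=0.4991
k=8 src: inc=0.001093, refl=0.001093·0.454545=0.0005; V=0.497995+0.001093+0.000497=0.4996
k=9 load: inc=0.000497, refl=0.000497·0.454545=0.0002; V=0.499089+0.000497+0.000226=0.4998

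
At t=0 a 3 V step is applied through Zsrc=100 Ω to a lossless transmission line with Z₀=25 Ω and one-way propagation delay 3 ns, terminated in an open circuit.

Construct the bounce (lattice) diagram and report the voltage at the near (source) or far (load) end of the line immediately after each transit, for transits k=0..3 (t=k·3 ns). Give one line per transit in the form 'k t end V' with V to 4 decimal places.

0 0 source 0.6000
1 3 load 1.2000
2 6 source 1.5600
3 9 load 1.9200

Γ_L=1.000000, Γ_S=0.600000; launch V₁=3·25/125=0.600000
k=0 src: V=0.6000
k=1 load: inc=0.600000, refl=0.600000·1.000000=0.6000; V=0.000000+0.600000+0.600000=1.2000
k=2 src: inc=0.600000, refl=0.600000·0.600000=0.3600; V=0.600000+0.600000+0.360000=1.5600
k=3 load: inc=0.360000, refl=0.360000·1.000000=0.3600; V=1.200000+0.360000+0.360000=1.9200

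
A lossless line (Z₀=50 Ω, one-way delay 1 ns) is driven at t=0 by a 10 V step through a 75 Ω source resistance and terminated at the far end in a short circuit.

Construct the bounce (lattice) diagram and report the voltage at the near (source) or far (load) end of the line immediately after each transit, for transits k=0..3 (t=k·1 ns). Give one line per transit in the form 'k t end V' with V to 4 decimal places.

0 0 source 4.0000
1 1 load 0.0000
2 2 source -0.8000
3 3 load 0.0000

Γ_L=-1.000000, Γ_S=0.200000; launch V₁=10·50/125=4.000000
k=0 src: V=4.0000
k=1 load: inc=4.000000, refl=4.000000·-1.000000=-4.0000; V=0.000000+4.000000+-4.000000=0.0000
k=2 src: inc=-4.000000, refl=-4.000000·0.200000=-0.8000; V=4.000000+-4.000000+-0.800000=-0.8000
k=3 load: inc=-0.800000, refl=-0.800000·-1.000000=0.8000; V=0.000000+-0.800000+0.800000=0.0000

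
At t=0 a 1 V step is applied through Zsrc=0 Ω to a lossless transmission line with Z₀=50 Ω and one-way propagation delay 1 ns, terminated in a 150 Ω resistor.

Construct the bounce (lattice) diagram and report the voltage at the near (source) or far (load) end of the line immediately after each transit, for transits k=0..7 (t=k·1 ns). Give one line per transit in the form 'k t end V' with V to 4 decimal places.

0 0 source 1.0000
1 1 load 1.5000
2 2 source 1.0000
3 3 load 0.7500
4 4 source 1.0000
5 5 load 1.1250
6 6 source 1.0000
7 7 load 0.9375

Γ_L=0.500000, Γ_S=-1.000000; launch V₁=1·50/50=1.000000
k=0 src: V=1.0000
k=1 load: inc=1.000000, refl=1.000000·0.500000=0.5000; V=0.000000+1.000000+0.500000=1.5000
k=2 src: inc=0.500000, refl=0.500000·-1.000000=-0.5000; V=1.000000+0.500000+-0.500000=1.0000
k=3 load: inc=-0.500000, refl=-0.500000·0.500000=-0.2500; V=1.500000+-0.500000+-0.250000=0.7500
k=4 src: inc=-0.250000, refl=-0.250000·-1.000000=0.2500; V=1.000000+-0.250000+0.250000=1.0000
k=5 load: inc=0.250000, refl=0.250000·0.500000=0.1250; V=0.750000+0.250000+0.125000=1.1250
k=6 src: inc=0.125000, refl=0.125000·-1.000000=-0.1250; V=1.000000+0.125000+-0.125000=1.0000
k=7 load: inc=-0.125000, refl=-0.125000·0.500000=-0.0625; V=1.125000+-0.125000+-0.062500=0.9375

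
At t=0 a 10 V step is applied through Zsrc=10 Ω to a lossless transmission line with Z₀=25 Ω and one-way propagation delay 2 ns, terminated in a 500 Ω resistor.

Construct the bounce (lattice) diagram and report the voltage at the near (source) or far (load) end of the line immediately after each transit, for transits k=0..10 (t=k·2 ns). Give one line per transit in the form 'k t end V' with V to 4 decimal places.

0 0 source 7.1429
1 2 load 13.6054
2 4 source 10.8358
3 6 load 8.3299
4 8 source 9.4038
5 10 load 10.3755
6 12 source 9.9591
7 14 load 9.5823
8 16 source 9.7438
9 18 load 9.8899
10 20 source 9.8272

Γ_L=0.904762, Γ_S=-0.428571; launch V₁=10·25/35=7.142857
k=0 src: V=7.1429
k=1 load: inc=7.142857, refl=7.142857·0.904762=6.4626; V=0.000000+7.142857+6.462585=13.6054
k=2 src: inc=6.462585, refl=6.462585·-0.428571=-2.7697; V=7.142857+6.462585+-2.769679=10.8358
k=3 load: inc=-2.769679, refl=-2.769679·0.904762=-2.5059; V=13.605442+-2.769679+-2.505900=8.3299
k=4 src: inc=-2.505900, refl=-2.505900·-0.428571=1.0740; V=10.835763+-2.505900+1.073957=9.4038
k=5 load: inc=1.073957, refl=1.073957·0.904762=0.9717; V=8.329863+1.073957+0.971676=10.3755
k=6 src: inc=0.971676, refl=0.971676·-0.428571=-0.4164; V=9.403820+0.971676+-0.416432=9.9591
k=7 load: inc=-0.416432, refl=-0.416432·0.904762=-0.3768; V=10.375495+-0.416432+-0.376772=9.5823
k=8 src: inc=-0.376772, refl=-0.376772·-0.428571=0.1615; V=9.959063+-0.376772+0.161474=9.7438
k=9 load: inc=0.161474, refl=0.161474·0.904762=0.1461; V=9.582291+0.161474+0.146095=9.8899
k=10 src: inc=0.146095, refl=0.146095·-0.428571=-0.0626; V=9.743765+0.146095+-0.062612=9.8272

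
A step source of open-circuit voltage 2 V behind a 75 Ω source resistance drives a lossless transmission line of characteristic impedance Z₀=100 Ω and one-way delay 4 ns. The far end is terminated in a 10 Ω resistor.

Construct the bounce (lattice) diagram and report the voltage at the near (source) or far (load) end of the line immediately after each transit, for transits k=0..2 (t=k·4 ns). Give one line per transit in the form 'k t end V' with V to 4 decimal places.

Γ_L=-0.818182, Γ_S=-0.142857; launch V₁=2·100/175=1.142857
k=0 src: V=1.1429
k=1 load: inc=1.142857, refl=1.142857·-0.818182=-0.9351; V=0.000000+1.142857+-0.935065=0.2078
k=2 src: inc=-0.935065, refl=-0.935065·-0.142857=0.1336; V=1.142857+-0.935065+0.133581=0.3414

0 0 source 1.1429
1 4 load 0.2078
2 8 source 0.3414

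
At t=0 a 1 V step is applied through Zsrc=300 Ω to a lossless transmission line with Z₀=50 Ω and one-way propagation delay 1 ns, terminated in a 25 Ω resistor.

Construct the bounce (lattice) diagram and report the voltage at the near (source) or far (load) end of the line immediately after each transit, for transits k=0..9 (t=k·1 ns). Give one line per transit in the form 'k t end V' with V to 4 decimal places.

0 0 source 0.1429
1 1 load 0.0952
2 2 source 0.0612
3 3 load 0.0726
4 4 source 0.0807
5 5 load 0.0780
6 6 source 0.0760
7 7 load 0.0767
8 8 source 0.0771
9 9 load 0.0770

Γ_L=-0.333333, Γ_S=0.714286; launch V₁=1·50/350=0.142857
k=0 src: V=0.1429
k=1 load: inc=0.142857, refl=0.142857·-0.333333=-0.0476; V=0.000000+0.142857+-0.047619=0.0952
k=2 src: inc=-0.047619, refl=-0.047619·0.714286=-0.0340; V=0.142857+-0.047619+-0.034014=0.0612
k=3 load: inc=-0.034014, refl=-0.034014·-0.333333=0.0113; V=0.095238+-0.034014+0.011338=0.0726
k=4 src: inc=0.011338, refl=0.011338·0.714286=0.0081; V=0.061224+0.011338+0.008098=0.0807
k=5 load: inc=0.008098, refl=0.008098·-0.333333=-0.0027; V=0.072562+0.008098+-0.002699=0.0780
k=6 src: inc=-0.002699, refl=-0.002699·0.714286=-0.0019; V=0.080661+-0.002699+-0.001928=0.0760
k=7 load: inc=-0.001928, refl=-0.001928·-0.333333=0.0006; V=0.077961+-0.001928+0.000643=0.0767
k=8 src: inc=0.000643, refl=0.000643·0.714286=0.0005; V=0.076033+0.000643+0.000459=0.0771
k=9 load: inc=0.000459, refl=0.000459·-0.333333=-0.0002; V=0.076676+0.000459+-0.000153=0.0770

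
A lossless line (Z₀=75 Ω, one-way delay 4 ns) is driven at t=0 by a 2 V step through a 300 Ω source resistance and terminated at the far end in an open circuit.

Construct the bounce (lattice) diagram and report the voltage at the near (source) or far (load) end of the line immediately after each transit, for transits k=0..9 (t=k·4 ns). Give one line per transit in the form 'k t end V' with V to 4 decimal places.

Γ_L=1.000000, Γ_S=0.600000; launch V₁=2·75/375=0.400000
k=0 src: V=0.4000
k=1 load: inc=0.400000, refl=0.400000·1.000000=0.4000; V=0.000000+0.400000+0.400000=0.8000
k=2 src: inc=0.400000, refl=0.400000·0.600000=0.2400; V=0.400000+0.400000+0.240000=1.0400
k=3 load: inc=0.240000, refl=0.240000·1.000000=0.2400; V=0.800000+0.240000+0.240000=1.2800
k=4 src: inc=0.240000, refl=0.240000·0.600000=0.1440; V=1.040000+0.240000+0.144000=1.4240
k=5 load: inc=0.144000, refl=0.144000·1.000000=0.1440; V=1.280000+0.144000+0.144000=1.5680
k=6 src: inc=0.144000, refl=0.144000·0.600000=0.0864; V=1.424000+0.144000+0.086400=1.6544
k=7 load: inc=0.086400, refl=0.086400·1.000000=0.0864; V=1.568000+0.086400+0.086400=1.7408
k=8 src: inc=0.086400, refl=0.086400·0.600000=0.0518; V=1.654400+0.086400+0.051840=1.7926
k=9 load: inc=0.051840, refl=0.051840·1.000000=0.0518; V=1.740800+0.051840+0.051840=1.8445

0 0 source 0.4000
1 4 load 0.8000
2 8 source 1.0400
3 12 load 1.2800
4 16 source 1.4240
5 20 load 1.5680
6 24 source 1.6544
7 28 load 1.7408
8 32 source 1.7926
9 36 load 1.8445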